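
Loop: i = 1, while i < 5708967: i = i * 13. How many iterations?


i multiplies by 13 each step:
i = 1 -> 13 -> 169 -> 2197 -> 28561 -> 371293 -> 4826809 -> 62748517 (stop)
Iterations = ceil(log_13(5708967)) = 7


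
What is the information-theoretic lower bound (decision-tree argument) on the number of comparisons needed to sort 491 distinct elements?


A binary decision tree of height h has at most 2^h leaves and needs at least n! of them, so h >= ceil(log2(n!)).
491! is far too large to multiply out, so use Stirling's series:
  ln(n!) ~ n ln n - n + (1/2) ln(2 pi n) + 1/(12n)  (error below 1/(360 n^3), negligible here)
  ln(491) = 6.1964441
  n ln n = 491 * 6.1964441 = 3042.4541
  (1/2) ln(2 pi * 491) = (1/2) ln(3085.0440) = 4.0172
  1/(12*491) = 0.0002
  ln(491!) ~ 3042.4541 - 491 + 4.0172 + 0.0002 = 2555.4715
Convert to base 2: log2(491!) = 2555.4715 / ln 2 = 2555.4715 / 0.69314718 = 3686.7661
ceil(3686.7661) = 3687


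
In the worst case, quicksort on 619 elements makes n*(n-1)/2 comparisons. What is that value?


Sum of comparisons per partition:
618 + 617 + ... + 1 + 0
= 619 * (619 - 1) / 2
= 619 * 618 / 2
= 191271


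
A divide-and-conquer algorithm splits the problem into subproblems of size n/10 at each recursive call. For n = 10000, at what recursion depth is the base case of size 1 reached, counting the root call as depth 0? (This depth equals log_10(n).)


At each depth, the problem size is divided by 10:
  Depth 0: problem size = 10000
  Depth 1: problem size = 1000
  Depth 2: problem size = 100
  Depth 3: problem size = 10
  Depth 4: problem size = 1 (base case)
The base case is reached at depth log_10(10000) = 4 (the tree has 5 levels counting depth 0, but the depth asked for is 4).
Recursion depth = 4


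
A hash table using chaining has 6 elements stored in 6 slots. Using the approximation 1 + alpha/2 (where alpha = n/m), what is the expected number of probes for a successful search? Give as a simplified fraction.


Load factor alpha = n/m = 6/6
Expected probes = 1 + alpha/2 = 1 + 6/(2*6)
= 1 + 6/12
= 12/12 + 6/12
= 18/12
Simplify: 3/2


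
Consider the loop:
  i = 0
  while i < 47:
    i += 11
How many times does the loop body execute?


Starting at i = 0, each iteration adds 11.
Iterations until i >= 47:
  Iteration 1: i = 0 -> i = 11
  Iteration 2: i = 11 -> i = 22
  Iteration 3: i = 22 -> i = 33
  Iteration 4: i = 33 -> i = 44
  Iteration 5: i = 44 -> i = 55
Total iterations = ceil(47/11) = 5


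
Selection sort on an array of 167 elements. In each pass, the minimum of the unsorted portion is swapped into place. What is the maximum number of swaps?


Selection sort performs one swap per pass:
  Pass 1: find min in positions 0 to 166, swap with position 0
  Pass 2: find min in positions 1 to 166, swap with position 1
  Pass 3: find min in positions 2 to 166, swap with position 2
  Pass 4: find min in positions 3 to 166, swap with position 3
  Pass 5: find min in positions 4 to 166, swap with position 4
  ... (161 more passes)
Total passes (and swaps) = n - 1 = 167 - 1 = 166


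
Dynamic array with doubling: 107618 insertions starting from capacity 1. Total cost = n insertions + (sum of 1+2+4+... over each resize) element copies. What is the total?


n = 107618
Insertion costs: 107618
Resizes copy 1, 2, 4, ... up to the largest power of 2 that is <= n-1 = 107617, i.e. 65536.
Copy costs = 1 + 2 + 4 + 8 + 16 + 32 + 64 + 128 + 256 + 512 + 1024 + 2048 + 4096 + 8192 + 16384 + 32768 + 65536 = 131071
Total = 107618 + 131071 = 238689


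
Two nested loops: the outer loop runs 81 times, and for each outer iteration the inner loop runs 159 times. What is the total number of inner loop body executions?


Outer loop: 81 iterations
Inner loop: 159 iterations per outer iteration
Total = 81 * 159 = 12879


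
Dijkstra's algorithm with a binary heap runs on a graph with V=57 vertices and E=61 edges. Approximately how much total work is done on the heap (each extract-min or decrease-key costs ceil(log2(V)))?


Dijkstra with a binary heap: each vertex is extracted once, each edge may relax once.
Each heap operation costs O(log V).
V + E = 57 + 61 = 118
ceil(log2(57)) = 6 (since 2^5 = 32 < 57 <= 64 = 2^6)
Total heap work = (V+E) * ceil(log2(V)) = 118 * 6 = 708


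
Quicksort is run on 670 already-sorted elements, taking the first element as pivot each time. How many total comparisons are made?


Sum of comparisons per partition:
669 + 668 + ... + 1 + 0
= 670 * (670 - 1) / 2
= 670 * 669 / 2
= 224115


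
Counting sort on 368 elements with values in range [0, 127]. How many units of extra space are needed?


Output array size: 368 (to store sorted result)
Count array size: 128 (one slot per possible value, range 0 to 127)
Total extra space = 368 + 128 = 496


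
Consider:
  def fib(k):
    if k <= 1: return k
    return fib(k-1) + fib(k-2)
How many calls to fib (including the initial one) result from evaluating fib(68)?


Let C(m) = total calls to evaluate fib(m). Then C(0)=C(1)=1, and
C(m) = 1 + C(m-1) + C(m-2) for m >= 2.
Build the table (each entry = 1 + previous two):
  C(0) = 1
  C(1) = 1
  C(2) = 1 + 1 + 1 = 3
  C(3) = 1 + 3 + 1 = 5
  C(4) = 1 + 5 + 3 = 9
  C(5) = 1 + 9 + 5 = 15
  C(6) = 1 + 15 + 9 = 25
  C(7) = 1 + 25 + 15 = 41
  C(8) = 1 + 41 + 25 = 67
  C(9) = 1 + 67 + 41 = 109
  C(10) = 1 + 109 + 67 = 177
  C(11) = 1 + 177 + 109 = 287
  C(12) = 1 + 287 + 177 = 465
  C(13) = 1 + 465 + 287 = 753
  C(14) = 1 + 753 + 465 = 1219
  C(15) = 1 + 1219 + 753 = 1973
  C(16) = 1 + 1973 + 1219 = 3193
  C(17) = 1 + 3193 + 1973 = 5167
  C(18) = 1 + 5167 + 3193 = 8361
  C(19) = 1 + 8361 + 5167 = 13529
  C(20) = 1 + 13529 + 8361 = 21891
  C(21) = 1 + 21891 + 13529 = 35421
  C(22) = 1 + 35421 + 21891 = 57313
  C(23) = 1 + 57313 + 35421 = 92735
  C(24) = 1 + 92735 + 57313 = 150049
  C(25) = 1 + 150049 + 92735 = 242785
  C(26) = 1 + 242785 + 150049 = 392835
  C(27) = 1 + 392835 + 242785 = 635621
  C(28) = 1 + 635621 + 392835 = 1028457
  C(29) = 1 + 1028457 + 635621 = 1664079
  C(30) = 1 + 1664079 + 1028457 = 2692537
  C(31) = 1 + 2692537 + 1664079 = 4356617
  C(32) = 1 + 4356617 + 2692537 = 7049155
  C(33) = 1 + 7049155 + 4356617 = 11405773
  C(34) = 1 + 11405773 + 7049155 = 18454929
  C(35) = 1 + 18454929 + 11405773 = 29860703
  C(36) = 1 + 29860703 + 18454929 = 48315633
  C(37) = 1 + 48315633 + 29860703 = 78176337
  C(38) = 1 + 78176337 + 48315633 = 126491971
  C(39) = 1 + 126491971 + 78176337 = 204668309
  C(40) = 1 + 204668309 + 126491971 = 331160281
  C(41) = 1 + 331160281 + 204668309 = 535828591
  C(42) = 1 + 535828591 + 331160281 = 866988873
  C(43) = 1 + 866988873 + 535828591 = 1402817465
  C(44) = 1 + 1402817465 + 866988873 = 2269806339
  C(45) = 1 + 2269806339 + 1402817465 = 3672623805
  C(46) = 1 + 3672623805 + 2269806339 = 5942430145
  C(47) = 1 + 5942430145 + 3672623805 = 9615053951
  C(48) = 1 + 9615053951 + 5942430145 = 15557484097
  C(49) = 1 + 15557484097 + 9615053951 = 25172538049
  C(50) = 1 + 25172538049 + 15557484097 = 40730022147
  C(51) = 1 + 40730022147 + 25172538049 = 65902560197
  C(52) = 1 + 65902560197 + 40730022147 = 106632582345
  C(53) = 1 + 106632582345 + 65902560197 = 172535142543
  C(54) = 1 + 172535142543 + 106632582345 = 279167724889
  C(55) = 1 + 279167724889 + 172535142543 = 451702867433
  C(56) = 1 + 451702867433 + 279167724889 = 730870592323
  C(57) = 1 + 730870592323 + 451702867433 = 1182573459757
  C(58) = 1 + 1182573459757 + 730870592323 = 1913444052081
  C(59) = 1 + 1913444052081 + 1182573459757 = 3096017511839
  C(60) = 1 + 3096017511839 + 1913444052081 = 5009461563921
  C(61) = 1 + 5009461563921 + 3096017511839 = 8105479075761
  C(62) = 1 + 8105479075761 + 5009461563921 = 13114940639683
  C(63) = 1 + 13114940639683 + 8105479075761 = 21220419715445
  C(64) = 1 + 21220419715445 + 13114940639683 = 34335360355129
  C(65) = 1 + 34335360355129 + 21220419715445 = 55555780070575
  C(66) = 1 + 55555780070575 + 34335360355129 = 89891140425705
  C(67) = 1 + 89891140425705 + 55555780070575 = 145446920496281
  C(68) = 1 + 145446920496281 + 89891140425705 = 235338060921987
Total calls for fib(68) = 235338060921987


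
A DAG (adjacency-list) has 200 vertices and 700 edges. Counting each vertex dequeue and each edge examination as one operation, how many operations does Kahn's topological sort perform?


V = 200 (vertex processing)
E = 700 (edge processing)
V + E = 200 + 700 = 900


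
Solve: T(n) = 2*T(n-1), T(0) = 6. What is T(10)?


Unrolling:
T(10) = 2*T(9) = 2^2*T(8) = ... = 2^10*T(0)
= 2^10 * 6
= 1024 * 6 = 6144


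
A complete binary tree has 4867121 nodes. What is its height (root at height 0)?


In a complete binary tree, level k holds nodes 2^k .. 2^(k+1)-1 (1-indexed).
Height = floor(log2(n)) = floor(log2(4867121)) = 22
Check: 2^22 = 4194304 <= 4867121 < 8388608 = 2^23


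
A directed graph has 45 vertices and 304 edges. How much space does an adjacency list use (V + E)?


Adjacency list: one list head per vertex + one entry per edge
Vertex heads: 45
Edge entries: 304
Total = 45 + 304 = 349


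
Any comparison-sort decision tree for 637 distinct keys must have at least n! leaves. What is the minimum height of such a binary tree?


A binary decision tree of height h has at most 2^h leaves and needs at least n! of them, so h >= ceil(log2(n!)).
637! is far too large to multiply out, so use Stirling's series:
  ln(n!) ~ n ln n - n + (1/2) ln(2 pi n) + 1/(12n)  (error below 1/(360 n^3), negligible here)
  ln(637) = 6.4567697
  n ln n = 637 * 6.4567697 = 4112.9623
  (1/2) ln(2 pi * 637) = (1/2) ln(4002.3890) = 4.1473
  1/(12*637) = 0.0001
  ln(637!) ~ 4112.9623 - 637 + 4.1473 + 0.0001 = 3480.1097
Convert to base 2: log2(637!) = 3480.1097 / ln 2 = 3480.1097 / 0.69314718 = 5020.7370
ceil(5020.7370) = 5021


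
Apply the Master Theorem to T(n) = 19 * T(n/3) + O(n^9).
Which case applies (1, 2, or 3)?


The Master Theorem: T(n) = a*T(n/b) + O(n^c)
  a = 19, b = 3, c = 9
log_b(a) = log_3(19) ~ 2.68
Compare b^c with a: 3^9 = 19683 > 19, so c > log_b(a).
Since c > log_b(a), Case 3 applies.
T(n) = O(n^9)
Master Theorem case = 3


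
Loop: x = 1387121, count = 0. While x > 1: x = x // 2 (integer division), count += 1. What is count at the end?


The variable x halves each step:
x = 1387121 -> 693560 -> 346780 -> 173390 -> 86695 -> 43347 -> 21673 -> 10836 -> 5418 -> 2709 -> 1354 -> 677 -> 338 -> 169 -> 84 -> 42 -> 21 -> 10 -> 5 -> 2 -> 1
Number of halvings = floor(log2(1387121)) = 20


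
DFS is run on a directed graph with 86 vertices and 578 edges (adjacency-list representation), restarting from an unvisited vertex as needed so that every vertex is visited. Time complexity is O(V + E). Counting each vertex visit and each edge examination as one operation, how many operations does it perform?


A full DFS traversal processes each vertex exactly once (push/pop on stack).
Each directed edge is examined once.
V = 86, E = 578
V + E = 664


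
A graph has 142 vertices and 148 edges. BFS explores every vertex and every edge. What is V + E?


A full BFS traversal dequeues each vertex once and examines each edge once.
Vertex visits: 142
Edge visits: 148
V + E = 142 + 148 = 290


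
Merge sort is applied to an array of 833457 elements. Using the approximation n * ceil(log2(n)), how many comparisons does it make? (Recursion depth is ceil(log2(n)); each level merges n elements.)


Merge sort divides the array into halves recursively.
Number of levels = ceil(log2(833457)) = 20
At each level, approximately n = 833457 comparisons are needed for merging.
Total comparisons ~ n * ceil(log2(n)) = 833457 * 20 = 16669140


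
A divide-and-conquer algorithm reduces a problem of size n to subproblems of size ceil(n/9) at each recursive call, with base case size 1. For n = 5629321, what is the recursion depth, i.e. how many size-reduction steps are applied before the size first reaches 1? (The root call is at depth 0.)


Each step divides the size by 9 (rounding up); after k steps the size is ceil(n/9^k), which equals 1 exactly when 9^k >= n.
So the depth is the smallest k with 9^k >= 5629321, i.e. ceil(log_9(5629321)).
9^7 = 4782969 < 5629321 <= 43046721 = 9^8
Recursion depth = 8


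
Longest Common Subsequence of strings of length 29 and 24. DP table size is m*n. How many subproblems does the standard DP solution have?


DP table indexed by positions in both strings.
First string: 29 positions
Second string: 24 positions
Total = 29 * 24 = 696


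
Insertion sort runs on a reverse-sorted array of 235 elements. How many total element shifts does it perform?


Sum of shifts = 1 + 2 + 3 + ... + 234
= 235 * 234 / 2
= 54990 / 2
= 27495


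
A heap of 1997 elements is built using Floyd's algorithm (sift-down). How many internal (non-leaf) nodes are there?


Leaf nodes occupy roughly half the array.
Sift-down is called for each internal node, starting from the last one.
Internal nodes = floor(n/2) = floor(1997/2) = 998


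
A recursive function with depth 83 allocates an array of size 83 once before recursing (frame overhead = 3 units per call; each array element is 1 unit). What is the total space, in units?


Array allocation: 83 units (allocated once)
Stack frames: 83 deep * 3 per frame = 249 units
Total = 83 + 249 = 332


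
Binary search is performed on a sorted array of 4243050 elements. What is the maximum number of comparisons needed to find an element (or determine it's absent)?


Binary search halves the search space each comparison:
  Step 1: search space = 4243050 -> 2121525
  Step 2: search space = 2121525 -> 1060762
  Step 3: search space = 1060762 -> 530381
  Step 4: search space = 530381 -> 265190
  Step 5: search space = 265190 -> 132595
  Step 6: search space = 132595 -> 66297
  Step 7: search space = 66297 -> 33148
  Step 8: search space = 33148 -> 16574
  Step 9: search space = 16574 -> 8287
  Step 10: search space = 8287 -> 4143
  Step 11: search space = 4143 -> 2071
  Step 12: search space = 2071 -> 1035
  Step 13: search space = 1035 -> 517
  Step 14: search space = 517 -> 258
  Step 15: search space = 258 -> 129
  Step 16: search space = 129 -> 64
  Step 17: search space = 64 -> 32
  Step 18: search space = 32 -> 16
  Step 19: search space = 16 -> 8
  Step 20: search space = 8 -> 4
  Step 21: search space = 4 -> 2
  Step 22: search space = 2 -> 1
  Step 23: search space = 1 (final check)
Maximum comparisons = floor(log2(4243050)) + 1 = 22 + 1 = 23


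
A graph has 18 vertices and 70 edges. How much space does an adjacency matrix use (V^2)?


Adjacency matrix: V x V grid of entries
Space = V^2 = 18^2 = 18 * 18 = 324


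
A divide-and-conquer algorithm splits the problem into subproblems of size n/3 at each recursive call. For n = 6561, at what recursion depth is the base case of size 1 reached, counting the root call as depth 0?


At each depth, the problem size is divided by 3:
  Depth 0: problem size = 6561
  Depth 1: problem size = 2187
  Depth 2: problem size = 729
  Depth 3: problem size = 243
  Depth 4: problem size = 81
  Depth 5: problem size = 27
  Depth 6: problem size = 9
  Depth 7: problem size = 3
  Depth 8: problem size = 1 (base case)
The base case is reached at depth log_3(6561) = 8 (the tree has 9 levels counting depth 0, but the depth asked for is 8).
Recursion depth = 8


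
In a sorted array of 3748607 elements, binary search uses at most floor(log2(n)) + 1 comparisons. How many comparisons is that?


Halving sequence: 3748607 -> 1874303 -> 937151 -> 468575 -> 234287 -> 117143 -> 58571 -> 29285 -> 14642 -> 7321 -> 3660 -> 1830 -> 915 -> 457 -> 228 -> 114 -> 57 -> 28 -> 14 -> 7 -> 3 -> 1
Number of halvings = 21
Max comparisons = 21 + 1 = 22


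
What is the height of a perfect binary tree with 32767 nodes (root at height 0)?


A perfect binary tree with 32767 nodes:
  32767 = 2^15 - 1
  Levels: 0, 1, ..., 14
  Height = 14


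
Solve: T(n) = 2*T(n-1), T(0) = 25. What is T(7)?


Unrolling:
T(7) = 2*T(6) = 2^2*T(5) = ... = 2^7*T(0)
= 2^7 * 25
= 128 * 25 = 3200


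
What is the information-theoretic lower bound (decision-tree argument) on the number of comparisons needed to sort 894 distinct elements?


A binary decision tree of height h has at most 2^h leaves and needs at least n! of them, so h >= ceil(log2(n!)).
894! is far too large to multiply out, so use Stirling's series:
  ln(n!) ~ n ln n - n + (1/2) ln(2 pi n) + 1/(12n)  (error below 1/(360 n^3), negligible here)
  ln(894) = 6.7957058
  n ln n = 894 * 6.7957058 = 6075.3610
  (1/2) ln(2 pi * 894) = (1/2) ln(5617.1677) = 4.3168
  1/(12*894) = 0.0001
  ln(894!) ~ 6075.3610 - 894 + 4.3168 + 0.0001 = 5185.6779
Convert to base 2: log2(894!) = 5185.6779 / ln 2 = 5185.6779 / 0.69314718 = 7481.3518
ceil(7481.3518) = 7482


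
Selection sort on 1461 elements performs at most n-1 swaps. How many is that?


Each of the 1460 passes places one element in its final position.
Pass 1: swap minimum into position 0
Pass 2: swap minimum of remaining into position 1
...
Pass 1460: last two elements, one swap
Maximum swaps = 1461 - 1 = 1460


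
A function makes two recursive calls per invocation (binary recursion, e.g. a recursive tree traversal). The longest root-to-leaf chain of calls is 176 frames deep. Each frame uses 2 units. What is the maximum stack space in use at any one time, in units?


Binary recursion: the two calls run one after the other, so only one root-to-leaf chain of frames is on the stack at a time.
Maximum depth (longest chain) = 176 frames
Each frame = 2 units
Max stack space = 176 * 2 = 352


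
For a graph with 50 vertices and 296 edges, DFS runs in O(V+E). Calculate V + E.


A full DFS traversal visits each vertex once and examines each edge once.
V = 50
E = 296
Sum = 50 + 296 = 346


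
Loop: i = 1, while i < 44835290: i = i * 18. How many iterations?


i multiplies by 18 each step:
i = 1 -> 18 -> 324 -> 5832 -> 104976 -> 1889568 -> 34012224 -> 612220032 (stop)
Iterations = ceil(log_18(44835290)) = 7


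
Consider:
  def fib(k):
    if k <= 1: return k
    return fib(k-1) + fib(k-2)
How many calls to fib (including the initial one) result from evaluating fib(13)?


Let C(m) = total calls to evaluate fib(m). Then C(0)=C(1)=1, and
C(m) = 1 + C(m-1) + C(m-2) for m >= 2.
Build the table (each entry = 1 + previous two):
  C(0) = 1
  C(1) = 1
  C(2) = 1 + 1 + 1 = 3
  C(3) = 1 + 3 + 1 = 5
  C(4) = 1 + 5 + 3 = 9
  C(5) = 1 + 9 + 5 = 15
  C(6) = 1 + 15 + 9 = 25
  C(7) = 1 + 25 + 15 = 41
  C(8) = 1 + 41 + 25 = 67
  C(9) = 1 + 67 + 41 = 109
  C(10) = 1 + 109 + 67 = 177
  C(11) = 1 + 177 + 109 = 287
  C(12) = 1 + 287 + 177 = 465
  C(13) = 1 + 465 + 287 = 753
Total calls for fib(13) = 753


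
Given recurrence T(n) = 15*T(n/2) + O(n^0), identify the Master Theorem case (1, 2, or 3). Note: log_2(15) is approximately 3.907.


Master Theorem parameters: a=15, b=2, c=0
log_b(a) = 3.907
Compare b^c with a: 2^0 = 1 < 15, so c < log_b(a).
Comparing c=0 vs log_b(a)=3.907:
0 < 3.907 => Case 1
Result: T(n) = O(n^(log_2 15)) ~ O(n^3.907)
Master Theorem case = 1


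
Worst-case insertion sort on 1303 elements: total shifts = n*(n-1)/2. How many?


Sum of shifts = 1 + 2 + 3 + ... + 1302
= 1303 * 1302 / 2
= 1696506 / 2
= 848253


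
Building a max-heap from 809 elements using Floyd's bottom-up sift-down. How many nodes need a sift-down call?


In a heap of 809 elements (0-indexed array):
  Last element index: 808
  Parent of last element: floor((808 - 1) / 2) = 403
  Internal nodes: indices 0 to 403
  Count = floor(809/2) = 404


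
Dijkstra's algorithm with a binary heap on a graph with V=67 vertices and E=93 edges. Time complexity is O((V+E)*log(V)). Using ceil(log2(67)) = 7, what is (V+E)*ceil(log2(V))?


Dijkstra with a binary heap: each vertex is extracted once, each edge may relax once.
Each heap operation costs O(log V).
V + E = 67 + 93 = 160
ceil(log2(67)) = 7 (since 2^6 = 64 < 67 <= 128 = 2^7)
Total heap work = (V+E) * ceil(log2(V)) = 160 * 7 = 1120


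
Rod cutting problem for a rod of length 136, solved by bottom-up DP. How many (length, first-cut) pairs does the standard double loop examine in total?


For each subproblem length i = 1..136, the inner loop considers i possible first cuts.
Total = 1 + 2 + ... + 136
= 136*(136+1)/2
= 136*137/2 = 9316


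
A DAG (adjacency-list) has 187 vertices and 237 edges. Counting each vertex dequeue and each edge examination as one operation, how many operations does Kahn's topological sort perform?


V = 187 (vertex processing)
E = 237 (edge processing)
V + E = 187 + 237 = 424


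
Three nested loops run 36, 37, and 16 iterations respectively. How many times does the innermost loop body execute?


Loop 1 (outermost): 36 iterations
Loop 2 (middle): 37 iterations per outer
Loop 3 (innermost): 16 iterations per middle
Total = 36 * 37 * 16 = 21312


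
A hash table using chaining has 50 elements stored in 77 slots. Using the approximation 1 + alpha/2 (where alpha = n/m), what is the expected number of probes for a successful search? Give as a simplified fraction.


Load factor alpha = n/m = 50/77
Expected probes = 1 + alpha/2 = 1 + 50/(2*77)
= 1 + 50/154
= 154/154 + 50/154
= 204/154
Simplify: 102/77


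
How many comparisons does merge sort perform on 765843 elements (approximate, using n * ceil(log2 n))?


Recursion depth: ceil(log2(765843)) = 20
Each recursion level merges n = 765843 elements
Total = 765843 * 20 = 15316860


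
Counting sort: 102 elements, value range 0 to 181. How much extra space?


n = 102 (output array)
k = 182 (count array for 182 distinct values)
Extra space = 102 + 182 = 284


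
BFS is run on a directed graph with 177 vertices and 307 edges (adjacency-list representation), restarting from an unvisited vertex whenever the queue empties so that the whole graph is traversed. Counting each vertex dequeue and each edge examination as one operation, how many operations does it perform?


A full BFS traversal dequeues each vertex exactly once and examines each directed edge exactly once.
V = 177 (vertex processing cost)
E = 307 (edge examination cost)
Total operations proportional to V + E = 177 + 307 = 484


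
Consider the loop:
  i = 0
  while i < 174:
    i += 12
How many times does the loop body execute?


Starting at i = 0, each iteration adds 12.
Iterations until i >= 174:
  Iteration 1: i = 0 -> i = 12
  Iteration 2: i = 12 -> i = 24
  Iteration 3: i = 24 -> i = 36
  Iteration 4: i = 36 -> i = 48
  Iteration 5: i = 48 -> i = 60
  Iteration 6: i = 60 -> i = 72
  Iteration 7: i = 72 -> i = 84
  Iteration 8: i = 84 -> i = 96
  ... continuing ...
Total iterations = ceil(174/12) = 15


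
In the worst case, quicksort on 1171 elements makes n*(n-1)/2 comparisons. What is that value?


Sum of comparisons per partition:
1170 + 1169 + ... + 1 + 0
= 1171 * (1171 - 1) / 2
= 1171 * 1170 / 2
= 685035


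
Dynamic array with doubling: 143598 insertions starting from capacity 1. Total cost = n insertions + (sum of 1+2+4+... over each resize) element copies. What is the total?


n = 143598
Insertion costs: 143598
Resizes copy 1, 2, 4, ... up to the largest power of 2 that is <= n-1 = 143597, i.e. 131072.
Copy costs = 1 + 2 + 4 + 8 + 16 + 32 + 64 + 128 + 256 + 512 + 1024 + 2048 + 4096 + 8192 + 16384 + 32768 + 65536 + 131072 = 262143
Total = 143598 + 262143 = 405741


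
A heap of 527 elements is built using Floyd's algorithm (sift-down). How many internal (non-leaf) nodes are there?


Leaf nodes occupy roughly half the array.
Sift-down is called for each internal node, starting from the last one.
Internal nodes = floor(n/2) = floor(527/2) = 263


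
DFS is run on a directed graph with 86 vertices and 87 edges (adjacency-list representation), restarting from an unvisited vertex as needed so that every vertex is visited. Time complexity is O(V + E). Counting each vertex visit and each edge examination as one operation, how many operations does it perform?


A full DFS traversal processes each vertex exactly once (push/pop on stack).
Each directed edge is examined once.
V = 86, E = 87
V + E = 173


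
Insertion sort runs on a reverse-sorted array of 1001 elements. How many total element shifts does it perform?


Sum of shifts = 1 + 2 + 3 + ... + 1000
= 1001 * 1000 / 2
= 1001000 / 2
= 500500


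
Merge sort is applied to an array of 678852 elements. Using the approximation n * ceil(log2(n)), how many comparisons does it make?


Merge sort divides the array into halves recursively.
Number of levels = ceil(log2(678852)) = 20
At each level, approximately n = 678852 comparisons are needed for merging.
Total comparisons ~ n * ceil(log2(n)) = 678852 * 20 = 13577040


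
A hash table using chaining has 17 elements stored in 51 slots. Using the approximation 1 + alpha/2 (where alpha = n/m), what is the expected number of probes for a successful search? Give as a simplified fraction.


Load factor alpha = n/m = 17/51
Expected probes = 1 + alpha/2 = 1 + 17/(2*51)
= 1 + 17/102
= 102/102 + 17/102
= 119/102
Simplify: 7/6


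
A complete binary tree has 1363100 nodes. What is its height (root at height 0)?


In a complete binary tree, level k holds nodes 2^k .. 2^(k+1)-1 (1-indexed).
Height = floor(log2(n)) = floor(log2(1363100)) = 20
Check: 2^20 = 1048576 <= 1363100 < 2097152 = 2^21


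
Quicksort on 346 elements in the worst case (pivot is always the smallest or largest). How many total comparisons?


In the worst case, each partition step picks the worst pivot:
  Partition 1: 345 comparisons (n-1 elements to compare)
  Partition 2: 344 comparisons
  Partition 3: 343 comparisons
  Partition 4: 342 comparisons
  Partition 5: 341 comparisons
  ...
  Last partition: 0 comparisons
Total = (n-1) + (n-2) + ... + 1 + 0 = n*(n-1)/2
= 346*345/2 = 59685


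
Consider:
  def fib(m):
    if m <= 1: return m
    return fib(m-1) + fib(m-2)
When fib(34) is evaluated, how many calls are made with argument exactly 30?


Let N(m) = number of times fib(m) is called while evaluating fib(34).
N(34) = 1 (the initial call).
N(33) = 1 (only fib(34) calls it).
For 1 <= m <= 32: fib(m) is called by fib(m+1) and fib(m+2), so
  N(m) = N(m+1) + N(m+2).
fib(0) is called only by fib(2), so N(0) = N(2).
Walk down from m=34:
  N(34)=1, N(33)=1, N(32)=2, N(31)=3, N(30)=5
N(30) = 5


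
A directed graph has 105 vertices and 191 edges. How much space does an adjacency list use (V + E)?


Adjacency list: one list head per vertex + one entry per edge
Vertex heads: 105
Edge entries: 191
Total = 105 + 191 = 296


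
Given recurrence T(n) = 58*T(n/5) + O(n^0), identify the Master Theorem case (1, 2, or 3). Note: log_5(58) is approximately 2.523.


Master Theorem parameters: a=58, b=5, c=0
log_b(a) = 2.523
Compare b^c with a: 5^0 = 1 < 58, so c < log_b(a).
Comparing c=0 vs log_b(a)=2.523:
0 < 2.523 => Case 1
Result: T(n) = O(n^(log_5 58)) ~ O(n^2.523)
Master Theorem case = 1


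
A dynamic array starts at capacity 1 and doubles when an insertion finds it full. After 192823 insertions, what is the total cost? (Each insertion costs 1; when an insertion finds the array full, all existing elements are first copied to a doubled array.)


Insertion cost: 192823 (one per element)
Resizes occur just before inserting elements 2, 3, 5, 9, ...
Elements copied at each resize: 1 + 2 + 4 + 8 + 16 + 32 + 64 + 128 + 256 + 512 + 1024 + 2048 + 4096 + 8192 + 16384 + 32768 + 65536 + 131072
Sum of copies = 262143 (geometric series: 2^k - 1)
Total = 192823 + 262143 = 454966


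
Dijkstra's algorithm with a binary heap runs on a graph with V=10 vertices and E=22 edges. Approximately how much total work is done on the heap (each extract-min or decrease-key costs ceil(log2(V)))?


Dijkstra with a binary heap: each vertex is extracted once, each edge may relax once.
Each heap operation costs O(log V).
V + E = 10 + 22 = 32
ceil(log2(10)) = 4 (since 2^3 = 8 < 10 <= 16 = 2^4)
Total heap work = (V+E) * ceil(log2(V)) = 32 * 4 = 128


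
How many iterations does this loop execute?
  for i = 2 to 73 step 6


The loop variable i takes values starting at 2 and increments by 6 each iteration.
Sequence: i = 2, 8, 14, 20, 26, 32, 38, 44, 50, ...
The upper bound 73 is inclusive, so the count is floor((last - first) / step) + 1:
floor((73 - 2) / 6) + 1 = floor(71/6) + 1 = 11 + 1 = 12


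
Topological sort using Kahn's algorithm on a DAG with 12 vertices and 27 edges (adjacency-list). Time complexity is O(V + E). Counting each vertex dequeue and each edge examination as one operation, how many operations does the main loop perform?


Kahn's algorithm:
  1. Compute in-degrees: O(V + E)
  2. Process queue: each vertex dequeued once (O(V))
     each edge examined once (O(E))
Total = V + E = 12 + 27 = 39


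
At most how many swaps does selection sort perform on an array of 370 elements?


Each of the 369 passes places one element in its final position.
Pass 1: swap minimum into position 0
Pass 2: swap minimum of remaining into position 1
...
Pass 369: last two elements, one swap
Maximum swaps = 370 - 1 = 369


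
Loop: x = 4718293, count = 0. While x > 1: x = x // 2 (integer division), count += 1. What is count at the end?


The variable x halves each step:
x = 4718293 -> 2359146 -> 1179573 -> 589786 -> 294893 -> 147446 -> 73723 -> 36861 -> 18430 -> 9215 -> 4607 -> 2303 -> 1151 -> 575 -> 287 -> 143 -> 71 -> 35 -> 17 -> 8 -> 4 -> 2 -> 1
Number of halvings = floor(log2(4718293)) = 22


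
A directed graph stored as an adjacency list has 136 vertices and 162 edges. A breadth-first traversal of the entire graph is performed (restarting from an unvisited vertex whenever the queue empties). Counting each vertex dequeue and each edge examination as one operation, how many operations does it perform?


A full BFS traversal dequeues each vertex once and examines each edge once.
Vertex visits: 136
Edge visits: 162
V + E = 136 + 162 = 298


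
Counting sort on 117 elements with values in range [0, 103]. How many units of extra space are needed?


Output array size: 117 (to store sorted result)
Count array size: 104 (one slot per possible value, range 0 to 103)
Total extra space = 117 + 104 = 221


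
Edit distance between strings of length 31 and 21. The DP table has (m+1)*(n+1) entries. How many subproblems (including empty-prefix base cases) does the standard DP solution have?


The table includes base cases (empty prefixes).
Rows: (m+1) = 32
Columns: (n+1) = 22
Total = 32 * 22 = 704


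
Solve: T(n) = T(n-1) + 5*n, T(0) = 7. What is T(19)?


Expanding the recurrence:
T(19) = T(18) + 5*19
       = T(17) + 5*18 + 5*19
       ...
       = T(0) + 5*(1 + 2 + ... + 19)
       = 7 + 5 * 19*20/2
       = 7 + 5 * 190
       = 7 + 950 = 957


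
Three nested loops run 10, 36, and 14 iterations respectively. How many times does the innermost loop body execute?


Loop 1 (outermost): 10 iterations
Loop 2 (middle): 36 iterations per outer
Loop 3 (innermost): 14 iterations per middle
Total = 10 * 36 * 14 = 5040


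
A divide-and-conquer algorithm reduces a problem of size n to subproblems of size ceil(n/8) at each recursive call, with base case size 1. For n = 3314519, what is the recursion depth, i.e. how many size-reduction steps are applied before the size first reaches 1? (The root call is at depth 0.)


Each step divides the size by 8 (rounding up); after k steps the size is ceil(n/8^k), which equals 1 exactly when 8^k >= n.
So the depth is the smallest k with 8^k >= 3314519, i.e. ceil(log_8(3314519)).
8^7 = 2097152 < 3314519 <= 16777216 = 8^8
Recursion depth = 8


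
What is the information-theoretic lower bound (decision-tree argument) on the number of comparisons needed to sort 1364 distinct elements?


A binary decision tree of height h has at most 2^h leaves and needs at least n! of them, so h >= ceil(log2(n!)).
1364! is far too large to multiply out, so use Stirling's series:
  ln(n!) ~ n ln n - n + (1/2) ln(2 pi n) + 1/(12n)  (error below 1/(360 n^3), negligible here)
  ln(1364) = 7.2181768
  n ln n = 1364 * 7.2181768 = 9845.5932
  (1/2) ln(2 pi * 1364) = (1/2) ln(8570.2648) = 4.5280
  1/(12*1364) = 0.0001
  ln(1364!) ~ 9845.5932 - 1364 + 4.5280 + 0.0001 = 8486.1213
Convert to base 2: log2(1364!) = 8486.1213 / ln 2 = 8486.1213 / 0.69314718 = 12242.8851
ceil(12242.8851) = 12243


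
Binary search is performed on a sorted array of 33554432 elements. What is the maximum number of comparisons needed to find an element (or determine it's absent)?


Binary search halves the search space each comparison:
  Step 1: search space = 33554432 -> 16777216
  Step 2: search space = 16777216 -> 8388608
  Step 3: search space = 8388608 -> 4194304
  Step 4: search space = 4194304 -> 2097152
  Step 5: search space = 2097152 -> 1048576
  Step 6: search space = 1048576 -> 524288
  Step 7: search space = 524288 -> 262144
  Step 8: search space = 262144 -> 131072
  Step 9: search space = 131072 -> 65536
  Step 10: search space = 65536 -> 32768
  Step 11: search space = 32768 -> 16384
  Step 12: search space = 16384 -> 8192
  Step 13: search space = 8192 -> 4096
  Step 14: search space = 4096 -> 2048
  Step 15: search space = 2048 -> 1024
  Step 16: search space = 1024 -> 512
  Step 17: search space = 512 -> 256
  Step 18: search space = 256 -> 128
  Step 19: search space = 128 -> 64
  Step 20: search space = 64 -> 32
  Step 21: search space = 32 -> 16
  Step 22: search space = 16 -> 8
  Step 23: search space = 8 -> 4
  Step 24: search space = 4 -> 2
  Step 25: search space = 2 -> 1
  Step 26: search space = 1 (final check)
Maximum comparisons = floor(log2(33554432)) + 1 = 25 + 1 = 26


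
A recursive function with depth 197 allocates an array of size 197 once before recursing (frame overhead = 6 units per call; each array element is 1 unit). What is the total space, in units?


Array allocation: 197 units (allocated once)
Stack frames: 197 deep * 6 per frame = 1182 units
Total = 197 + 1182 = 1379


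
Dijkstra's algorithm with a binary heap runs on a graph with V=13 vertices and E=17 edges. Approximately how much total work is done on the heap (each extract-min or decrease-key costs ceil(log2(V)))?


Dijkstra with a binary heap: each vertex is extracted once, each edge may relax once.
Each heap operation costs O(log V).
V + E = 13 + 17 = 30
ceil(log2(13)) = 4 (since 2^3 = 8 < 13 <= 16 = 2^4)
Total heap work = (V+E) * ceil(log2(V)) = 30 * 4 = 120


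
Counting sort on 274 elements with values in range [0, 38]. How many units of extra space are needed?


Output array size: 274 (to store sorted result)
Count array size: 39 (one slot per possible value, range 0 to 38)
Total extra space = 274 + 39 = 313


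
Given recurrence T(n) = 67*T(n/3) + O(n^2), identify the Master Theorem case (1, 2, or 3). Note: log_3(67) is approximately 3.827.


Master Theorem parameters: a=67, b=3, c=2
log_b(a) = 3.827
Compare b^c with a: 3^2 = 9 < 67, so c < log_b(a).
Comparing c=2 vs log_b(a)=3.827:
2 < 3.827 => Case 1
Result: T(n) = O(n^(log_3 67)) ~ O(n^3.827)
Master Theorem case = 1


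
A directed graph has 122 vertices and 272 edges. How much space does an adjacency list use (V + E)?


Adjacency list: one list head per vertex + one entry per edge
Vertex heads: 122
Edge entries: 272
Total = 122 + 272 = 394


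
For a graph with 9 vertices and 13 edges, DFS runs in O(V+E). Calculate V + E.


A full DFS traversal visits each vertex once and examines each edge once.
V = 9
E = 13
Sum = 9 + 13 = 22


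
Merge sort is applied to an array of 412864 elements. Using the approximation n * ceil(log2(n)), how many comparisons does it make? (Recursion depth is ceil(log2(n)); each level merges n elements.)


Merge sort divides the array into halves recursively.
Number of levels = ceil(log2(412864)) = 19
At each level, approximately n = 412864 comparisons are needed for merging.
Total comparisons ~ n * ceil(log2(n)) = 412864 * 19 = 7844416


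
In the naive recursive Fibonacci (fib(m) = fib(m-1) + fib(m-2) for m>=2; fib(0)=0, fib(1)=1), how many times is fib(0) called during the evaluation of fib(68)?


Let N(m) = number of times fib(m) is called while evaluating fib(68).
N(68) = 1 (the initial call).
N(67) = 1 (only fib(68) calls it).
For 1 <= m <= 66: fib(m) is called by fib(m+1) and fib(m+2), so
  N(m) = N(m+1) + N(m+2).
fib(0) is called only by fib(2), so N(0) = N(2).
Walk down from m=68:
  N(68)=1, N(67)=1, N(66)=2, N(65)=3, N(64)=5, N(63)=8, N(62)=13, N(61)=21, N(60)=34, N(59)=55, N(58)=89, N(57)=144, N(56)=233, N(55)=377, N(54)=610, N(53)=987, N(52)=1597, N(51)=2584, N(50)=4181, N(49)=6765, N(48)=10946, N(47)=17711, N(46)=28657, N(45)=46368, N(44)=75025, N(43)=121393, N(42)=196418, N(41)=317811, N(40)=514229, N(39)=832040, N(38)=1346269, N(37)=2178309, N(36)=3524578, N(35)=5702887, N(34)=9227465, N(33)=14930352, N(32)=24157817, N(31)=39088169, N(30)=63245986, N(29)=102334155, N(28)=165580141, N(27)=267914296, N(26)=433494437, N(25)=701408733, N(24)=1134903170, N(23)=1836311903, N(22)=2971215073, N(21)=4807526976, N(20)=7778742049, N(19)=12586269025, N(18)=20365011074, N(17)=32951280099, N(16)=53316291173, N(15)=86267571272, N(14)=139583862445, N(13)=225851433717, N(12)=365435296162, N(11)=591286729879, N(10)=956722026041, N(9)=1548008755920, N(8)=2504730781961, N(7)=4052739537881, N(6)=6557470319842, N(5)=10610209857723, N(4)=17167680177565, N(3)=27777890035288, N(2)=44945570212853, N(1)=72723460248141, N(0)=N(2)=44945570212853
N(0) = 44945570212853


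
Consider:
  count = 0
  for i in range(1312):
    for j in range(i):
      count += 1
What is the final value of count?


For each i, the inner loop runs i times:
  i=0: inner runs 0 times
  i=1: inner runs 1 time
  i=2: inner runs 2 times
  i=3: inner runs 3 times
  i=4: inner runs 4 times
  i=5: inner runs 5 times
  i=6: inner runs 6 times
  i=7: inner runs 7 times
  ...
Total = 0 + 1 + 2 + ... + 1311 = 1312*(1312-1)/2 = 860016


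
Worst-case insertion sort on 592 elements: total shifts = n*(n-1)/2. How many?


Sum of shifts = 1 + 2 + 3 + ... + 591
= 592 * 591 / 2
= 349872 / 2
= 174936


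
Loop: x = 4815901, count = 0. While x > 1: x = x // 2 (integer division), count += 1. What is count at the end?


The variable x halves each step:
x = 4815901 -> 2407950 -> 1203975 -> 601987 -> 300993 -> 150496 -> 75248 -> 37624 -> 18812 -> 9406 -> 4703 -> 2351 -> 1175 -> 587 -> 293 -> 146 -> 73 -> 36 -> 18 -> 9 -> 4 -> 2 -> 1
Number of halvings = floor(log2(4815901)) = 22


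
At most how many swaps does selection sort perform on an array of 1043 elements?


Each of the 1042 passes places one element in its final position.
Pass 1: swap minimum into position 0
Pass 2: swap minimum of remaining into position 1
...
Pass 1042: last two elements, one swap
Maximum swaps = 1043 - 1 = 1042


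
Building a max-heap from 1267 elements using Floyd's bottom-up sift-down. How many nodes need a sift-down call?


In a heap of 1267 elements (0-indexed array):
  Last element index: 1266
  Parent of last element: floor((1266 - 1) / 2) = 632
  Internal nodes: indices 0 to 632
  Count = floor(1267/2) = 633


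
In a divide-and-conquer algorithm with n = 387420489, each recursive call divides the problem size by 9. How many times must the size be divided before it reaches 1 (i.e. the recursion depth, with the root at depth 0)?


Number of divisions = log_9(387420489)
Sizes: 387420489 -> 43046721 -> 4782969 -> 531441 -> 59049 -> 6561 -> 729 -> 81 -> 9 -> 1 (9 divisions)
Recursion depth = 9


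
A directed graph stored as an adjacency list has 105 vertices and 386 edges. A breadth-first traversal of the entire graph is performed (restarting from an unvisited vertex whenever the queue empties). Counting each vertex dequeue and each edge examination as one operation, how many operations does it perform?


A full BFS traversal dequeues each vertex once and examines each edge once.
Vertex visits: 105
Edge visits: 386
V + E = 105 + 386 = 491


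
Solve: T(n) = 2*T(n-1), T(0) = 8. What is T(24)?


Unrolling:
T(24) = 2*T(23) = 2^2*T(22) = ... = 2^24*T(0)
= 2^24 * 8
= 16777216 * 8 = 134217728


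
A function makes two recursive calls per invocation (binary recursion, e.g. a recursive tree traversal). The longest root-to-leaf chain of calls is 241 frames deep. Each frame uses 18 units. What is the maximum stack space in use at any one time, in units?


Binary recursion: the two calls run one after the other, so only one root-to-leaf chain of frames is on the stack at a time.
Maximum depth (longest chain) = 241 frames
Each frame = 18 units
Max stack space = 241 * 18 = 4338
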